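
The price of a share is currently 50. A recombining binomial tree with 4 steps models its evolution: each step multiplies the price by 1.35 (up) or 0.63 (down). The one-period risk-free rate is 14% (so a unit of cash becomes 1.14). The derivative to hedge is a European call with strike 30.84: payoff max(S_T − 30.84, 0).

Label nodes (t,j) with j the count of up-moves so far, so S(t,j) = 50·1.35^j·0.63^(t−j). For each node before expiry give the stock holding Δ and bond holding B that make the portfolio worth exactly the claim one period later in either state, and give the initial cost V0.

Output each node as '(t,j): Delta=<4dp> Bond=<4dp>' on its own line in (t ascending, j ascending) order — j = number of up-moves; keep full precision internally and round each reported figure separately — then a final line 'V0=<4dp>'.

(0,0): Delta=0.9485 Bond=-15.0048
(1,0): Delta=0.7783 Bond=-11.7443
(1,1): Delta=0.9812 Bond=-19.3130
(2,0): Delta=0.2317 Bond=-2.5407
(2,1): Delta=0.8833 Bond=-17.8552
(2,2): Delta=1.0000 Bond=-23.7304
(3,0): Delta=0.0000 Bond=0.0000
(3,1): Delta=0.2762 Bond=-4.0891
(3,2): Delta=1.0000 Bond=-27.0526
(3,3): Delta=1.0000 Bond=-27.0526
V0=32.4198

Risk-neutral probability p* = (R−d)/(u−d) = (1.14−0.63)/(1.35−0.63) = 0.7083.
Terminal payoffs: V(4,0)=0.0000, V(4,1)=0.0000, V(4,2)=5.3275, V(4,3)=46.6618, V(4,4)=135.2353
Node (3,0) S=12.5024: V=(p*·0.0000+(1−p*)·0.0000)/1.14=0.0000; Δ=(0.0000−0.0000)/(16.8782−7.8765)=0.0000; B=V−Δ·S=0.0000
Node (3,1) S=26.7908: V=(p*·5.3275+(1−p*)·0.0000)/1.14=3.3102; Δ=(5.3275−0.0000)/(36.1675−16.8782)=0.2762; B=V−Δ·S=-4.0891
Node (3,2) S=57.4088: V=(p*·46.6618+(1−p*)·5.3275)/1.14=30.3561; Δ=(46.6618−5.3275)/(77.5018−36.1675)=1.0000; B=V−Δ·S=-27.0526
Node (3,3) S=123.0188: V=(p*·135.2353+(1−p*)·46.6618)/1.14=95.9661; Δ=(135.2353−46.6618)/(166.0753−77.5018)=1.0000; B=V−Δ·S=-27.0526
Node (2,0) S=19.8450: V=(p*·3.3102+(1−p*)·0.0000)/1.14=2.0568; Δ=(3.3102−0.0000)/(26.7908−12.5024)=0.2317; B=V−Δ·S=-2.5407
Node (2,1) S=42.5250: V=(p*·30.3561+(1−p*)·3.3102)/1.14=19.7085; Δ=(30.3561−3.3102)/(57.4088−26.7907)=0.8833; B=V−Δ·S=-17.8552
Node (2,2) S=91.1250: V=(p*·95.9661+(1−p*)·30.3561)/1.14=67.3946; Δ=(95.9661−30.3561)/(123.0188−57.4088)=1.0000; B=V−Δ·S=-23.7304
Node (1,0) S=31.5000: V=(p*·19.7085+(1−p*)·2.0568)/1.14=12.7720; Δ=(19.7085−2.0568)/(42.5250−19.8450)=0.7783; B=V−Δ·S=-11.7443
Node (1,1) S=67.5000: V=(p*·67.3946+(1−p*)·19.7085)/1.14=46.9177; Δ=(67.3946−19.7085)/(91.1250−42.5250)=0.9812; B=V−Δ·S=-19.3130
Node (0,0) S=50.0000: V=(p*·46.9177+(1−p*)·12.7720)/1.14=32.4198; Δ=(46.9177−12.7720)/(67.5000−31.5000)=0.9485; B=V−Δ·S=-15.0048
Check: Δ(0,0)·S0 + B(0,0) = 32.4198 = V0.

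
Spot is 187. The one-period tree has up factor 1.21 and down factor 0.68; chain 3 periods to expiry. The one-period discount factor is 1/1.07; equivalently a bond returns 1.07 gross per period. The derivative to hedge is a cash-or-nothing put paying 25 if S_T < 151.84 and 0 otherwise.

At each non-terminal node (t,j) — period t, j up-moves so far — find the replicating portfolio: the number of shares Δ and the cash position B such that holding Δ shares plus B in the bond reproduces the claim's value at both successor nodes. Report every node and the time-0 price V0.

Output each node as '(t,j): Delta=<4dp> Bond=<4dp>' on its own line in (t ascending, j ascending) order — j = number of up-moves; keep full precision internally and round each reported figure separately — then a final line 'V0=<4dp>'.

No-arbitrage ⇒ martingale measure with p* = (R−d)/(u−d) = 0.7358.
Terminal values V(3,·): V(3,0)=25.0000, V(3,1)=25.0000, V(3,2)=0.0000, V(3,3)=0.0000
Node (2,0) S=86.4688: V=(p*·25.0000+(1−p*)·25.0000)/1.07=23.3645; Δ=(25.0000−25.0000)/(104.6272−58.7988)=0.0000; B=V−Δ·S=23.3645
Node (2,1) S=153.8636: V=(p*·0.0000+(1−p*)·25.0000)/1.07=6.1718; Δ=(0.0000−25.0000)/(186.1750−104.6272)=-0.3066; B=V−Δ·S=53.3416
Node (2,2) S=273.7867: V=(p*·0.0000+(1−p*)·0.0000)/1.07=0.0000; Δ=(0.0000−0.0000)/(331.2819−186.1750)=0.0000; B=V−Δ·S=0.0000
Node (1,0) S=127.1600: V=(p*·6.1718+(1−p*)·23.3645)/1.07=10.0124; Δ=(6.1718−23.3645)/(153.8636−86.4688)=-0.2551; B=V−Δ·S=42.4515
Node (1,1) S=226.2700: V=(p*·0.0000+(1−p*)·6.1718)/1.07=1.5236; Δ=(0.0000−6.1718)/(273.7867−153.8636)=-0.0515; B=V−Δ·S=13.1684
Node (0,0) S=187.0000: V=(p*·1.5236+(1−p*)·10.0124)/1.07=3.5196; Δ=(1.5236−10.0124)/(226.2700−127.1600)=-0.0856; B=V−Δ·S=19.5361
Check: Δ(0,0)·S0 + B(0,0) = 3.5196 = V0.

(0,0): Delta=-0.0856 Bond=19.5361
(1,0): Delta=-0.2551 Bond=42.4515
(1,1): Delta=-0.0515 Bond=13.1684
(2,0): Delta=0.0000 Bond=23.3645
(2,1): Delta=-0.3066 Bond=53.3416
(2,2): Delta=0.0000 Bond=0.0000
V0=3.5196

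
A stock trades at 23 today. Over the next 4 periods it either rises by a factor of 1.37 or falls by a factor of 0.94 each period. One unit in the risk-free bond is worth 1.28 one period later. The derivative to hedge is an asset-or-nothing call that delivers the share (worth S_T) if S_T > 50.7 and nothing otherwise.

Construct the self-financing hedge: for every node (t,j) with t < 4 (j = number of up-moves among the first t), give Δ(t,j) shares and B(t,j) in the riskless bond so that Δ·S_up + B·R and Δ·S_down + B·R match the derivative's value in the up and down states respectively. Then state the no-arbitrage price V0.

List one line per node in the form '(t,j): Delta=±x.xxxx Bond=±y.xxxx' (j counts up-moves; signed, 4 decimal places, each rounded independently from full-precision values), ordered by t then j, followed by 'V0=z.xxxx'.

(0,0): Delta=1.6583 Bond=-17.7727
(1,0): Delta=2.2819 Bond=-36.2300
(1,1): Delta=1.5451 Bond=-19.1806
(2,0): Delta=0.0000 Bond=0.0000
(2,1): Delta=2.6963 Bond=-58.6499
(2,2): Delta=1.3360 Bond=-15.5250
(3,0): Delta=0.0000 Bond=0.0000
(3,1): Delta=0.0000 Bond=0.0000
(3,2): Delta=3.1860 Bond=-94.9438
(3,3): Delta=1.0000 Bond=0.0000
V0=20.3693

No-arbitrage ⇒ martingale measure with p* = (R−d)/(u−d) = 0.7907.
Payoff layer (t=4): V(4,0)=0.0000, V(4,1)=0.0000, V(4,2)=0.0000, V(4,3)=55.5927, V(4,4)=81.0233
Node (3,0) S=19.1034: V=(p*·0.0000+(1−p*)·0.0000)/1.28=0.0000; Δ=(0.0000−0.0000)/(26.1717−17.9572)=0.0000; B=V−Δ·S=0.0000
Node (3,1) S=27.8422: V=(p*·0.0000+(1−p*)·0.0000)/1.28=0.0000; Δ=(0.0000−0.0000)/(38.1439−26.1717)=0.0000; B=V−Δ·S=0.0000
Node (3,2) S=40.5786: V=(p*·55.5927+(1−p*)·0.0000)/1.28=34.3414; Δ=(55.5927−0.0000)/(55.5927−38.1439)=3.1860; B=V−Δ·S=-94.9438
Node (3,3) S=59.1411: V=(p*·81.0233+(1−p*)·55.5927)/1.28=59.1411; Δ=(81.0233−55.5927)/(81.0233−55.5927)=1.0000; B=V−Δ·S=0.0000
Node (2,0) S=20.3228: V=(p*·0.0000+(1−p*)·0.0000)/1.28=0.0000; Δ=(0.0000−0.0000)/(27.8422−19.1034)=0.0000; B=V−Δ·S=0.0000
Node (2,1) S=29.6194: V=(p*·34.3414+(1−p*)·0.0000)/1.28=21.2138; Δ=(34.3414−0.0000)/(40.5786−27.8422)=2.6963; B=V−Δ·S=-58.6499
Node (2,2) S=43.1687: V=(p*·59.1411+(1−p*)·34.3414)/1.28=42.1488; Δ=(59.1411−34.3414)/(59.1411−40.5786)=1.3360; B=V−Δ·S=-15.5250
Node (1,0) S=21.6200: V=(p*·21.2138+(1−p*)·0.0000)/1.28=13.1045; Δ=(21.2138−0.0000)/(29.6194−20.3228)=2.2819; B=V−Δ·S=-36.2300
Node (1,1) S=31.5100: V=(p*·42.1488+(1−p*)·21.2138)/1.28=29.5055; Δ=(42.1488−21.2138)/(43.1687−29.6194)=1.5451; B=V−Δ·S=-19.1806
Node (0,0) S=23.0000: V=(p*·29.5055+(1−p*)·13.1045)/1.28=20.3693; Δ=(29.5055−13.1045)/(31.5100−21.6200)=1.6583; B=V−Δ·S=-17.7727
Check: Δ(0,0)·S0 + B(0,0) = 20.3693 = V0.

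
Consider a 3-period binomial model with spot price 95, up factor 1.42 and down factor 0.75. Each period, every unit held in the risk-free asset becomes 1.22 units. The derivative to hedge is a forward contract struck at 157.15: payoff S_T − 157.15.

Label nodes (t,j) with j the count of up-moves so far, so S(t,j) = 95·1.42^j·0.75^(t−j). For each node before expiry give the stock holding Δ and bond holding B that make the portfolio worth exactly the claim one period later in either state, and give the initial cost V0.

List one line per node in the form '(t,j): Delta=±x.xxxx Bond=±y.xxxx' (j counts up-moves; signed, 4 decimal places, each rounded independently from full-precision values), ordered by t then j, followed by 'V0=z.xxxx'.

(0,0): Delta=1.0000 Bond=-86.5436
(1,0): Delta=1.0000 Bond=-105.5832
(1,1): Delta=1.0000 Bond=-105.5832
(2,0): Delta=1.0000 Bond=-128.8115
(2,1): Delta=1.0000 Bond=-128.8115
(2,2): Delta=1.0000 Bond=-128.8115
V0=8.4564

No-arbitrage ⇒ martingale measure with p* = (R−d)/(u−d) = 0.7015.
Terminal payoffs: V(3,0)=-117.0719, V(3,1)=-81.2687, V(3,2)=-13.4815, V(3,3)=114.8624
  t=2,j=0: stock 53.4375 → up 75.8812 (V=-81.2687), down 40.0781 (V=-117.0719). Price -75.3740; hedge Δ=1.0000, bond B=-128.8115.
  t=2,j=1: stock 101.1750 → up 143.6685 (V=-13.4815), down 75.8813 (V=-81.2687). Price -27.6365; hedge Δ=1.0000, bond B=-128.8115.
  t=2,j=2: stock 191.5580 → up 272.0124 (V=114.8624), down 143.6685 (V=-13.4815). Price 62.7465; hedge Δ=1.0000, bond B=-128.8115.
  t=1,j=0: stock 71.2500 → up 101.1750 (V=-27.6365), down 53.4375 (V=-75.3740). Price -34.3332; hedge Δ=1.0000, bond B=-105.5832.
  t=1,j=1: stock 134.9000 → up 191.5580 (V=62.7465), down 101.1750 (V=-27.6365). Price 29.3168; hedge Δ=1.0000, bond B=-105.5832.
  t=0,j=0: stock 95.0000 → up 134.9000 (V=29.3168), down 71.2500 (V=-34.3332). Price 8.4564; hedge Δ=1.0000, bond B=-86.5436.
Check: Δ(0,0)·S0 + B(0,0) = 8.4564 = V0.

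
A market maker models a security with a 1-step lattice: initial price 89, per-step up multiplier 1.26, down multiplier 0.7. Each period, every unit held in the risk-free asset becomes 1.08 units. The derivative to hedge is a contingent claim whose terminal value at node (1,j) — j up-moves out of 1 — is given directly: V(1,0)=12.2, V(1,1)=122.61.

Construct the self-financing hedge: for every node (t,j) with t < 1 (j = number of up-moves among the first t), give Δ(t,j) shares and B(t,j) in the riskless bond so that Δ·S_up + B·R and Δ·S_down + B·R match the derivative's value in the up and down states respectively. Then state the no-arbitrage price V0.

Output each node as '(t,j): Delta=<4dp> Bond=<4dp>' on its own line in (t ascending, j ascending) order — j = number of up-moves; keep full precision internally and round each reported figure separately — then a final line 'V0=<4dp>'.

(0,0): Delta=2.2153 Bond=-116.4931
V0=80.6677

The replicating-portfolio and risk-neutral prices coincide; use p* = (1.08−0.7)/(1.26−0.7) = 0.6786 for the latter.
At expiry t=1: V(1,0)=12.2000, V(1,1)=122.6100
(0,0): S=89.0000. Δ = (V_up−V_dn)/(S_up−S_dn) = (122.6100−12.2000)/(112.1400−62.3000) = 2.2153. V = [p*·122.6100 + (1−p*)·12.2000]/1.08 = 80.6677. B = V − Δ·S = -116.4931.
The time-0 hedge costs 80.6677, which is the no-arbitrage price.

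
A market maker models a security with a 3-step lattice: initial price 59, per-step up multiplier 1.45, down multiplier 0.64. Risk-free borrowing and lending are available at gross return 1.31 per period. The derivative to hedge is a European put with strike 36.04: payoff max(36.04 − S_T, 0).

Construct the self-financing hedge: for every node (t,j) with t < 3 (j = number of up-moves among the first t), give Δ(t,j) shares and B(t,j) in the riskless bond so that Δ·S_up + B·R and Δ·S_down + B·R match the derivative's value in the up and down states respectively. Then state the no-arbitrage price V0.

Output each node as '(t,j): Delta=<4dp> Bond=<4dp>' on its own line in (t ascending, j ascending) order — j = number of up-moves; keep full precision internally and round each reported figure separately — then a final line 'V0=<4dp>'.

Risk-neutral probability p* = (R−d)/(u−d) = (1.31−0.64)/(1.45−0.64) = 0.8272.
Terminal values V(3,·): V(3,0)=20.5735, V(3,1)=0.9987, V(3,2)=0.0000, V(3,3)=0.0000
(2,0): S=24.1664. Δ = (V_up−V_dn)/(S_up−S_dn) = (0.9987−20.5735)/(35.0413−15.4665) = -1.0000. V = [p*·0.9987 + (1−p*)·20.5735]/1.31 = 3.3451. B = V − Δ·S = 27.5115.
(2,1): S=54.7520. Δ = (V_up−V_dn)/(S_up−S_dn) = (0.0000−0.9987)/(79.3904−35.0413) = -0.0225. V = [p*·0.0000 + (1−p*)·0.9987]/1.31 = 0.1318. B = V − Δ·S = 1.3648.
(2,2): S=124.0475. Δ = (V_up−V_dn)/(S_up−S_dn) = (0.0000−0.0000)/(179.8689−79.3904) = 0.0000. V = [p*·0.0000 + (1−p*)·0.0000]/1.31 = 0.0000. B = V − Δ·S = 0.0000.
(1,0): S=37.7600. Δ = (V_up−V_dn)/(S_up−S_dn) = (0.1318−3.3451)/(54.7520−24.1664) = -0.1051. V = [p*·0.1318 + (1−p*)·3.3451]/1.31 = 0.5245. B = V − Δ·S = 4.4916.
(1,1): S=85.5500. Δ = (V_up−V_dn)/(S_up−S_dn) = (0.0000−0.1318)/(124.0475−54.7520) = -0.0019. V = [p*·0.0000 + (1−p*)·0.1318]/1.31 = 0.0174. B = V − Δ·S = 0.1801.
(0,0): S=59.0000. Δ = (V_up−V_dn)/(S_up−S_dn) = (0.0174−0.5245)/(85.5500−37.7600) = -0.0106. V = [p*·0.0174 + (1−p*)·0.5245]/1.31 = 0.0802. B = V − Δ·S = 0.7063.
The time-0 hedge costs 0.0802, which is the no-arbitrage price.

(0,0): Delta=-0.0106 Bond=0.7063
(1,0): Delta=-0.1051 Bond=4.4916
(1,1): Delta=-0.0019 Bond=0.1801
(2,0): Delta=-1.0000 Bond=27.5115
(2,1): Delta=-0.0225 Bond=1.3648
(2,2): Delta=0.0000 Bond=0.0000
V0=0.0802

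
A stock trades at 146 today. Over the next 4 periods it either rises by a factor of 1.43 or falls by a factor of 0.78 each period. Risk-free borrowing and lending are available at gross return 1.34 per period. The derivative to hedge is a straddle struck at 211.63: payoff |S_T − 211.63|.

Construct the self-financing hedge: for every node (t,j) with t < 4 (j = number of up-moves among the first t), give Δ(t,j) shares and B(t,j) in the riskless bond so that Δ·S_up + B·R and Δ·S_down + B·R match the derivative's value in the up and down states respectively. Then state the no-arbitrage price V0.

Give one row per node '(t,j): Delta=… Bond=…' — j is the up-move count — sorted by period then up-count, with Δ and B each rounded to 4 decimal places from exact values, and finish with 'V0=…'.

(0,0): Delta=0.8821 Bond=-46.1669
(1,0): Delta=0.3557 Bond=-1.9091
(1,1): Delta=0.9283 Bond=-71.4992
(2,0): Delta=-1.0000 Bond=117.8603
(2,1): Delta=0.4745 Bond=-21.9112
(2,2): Delta=0.9681 Bond=-107.6854
(3,0): Delta=-1.0000 Bond=157.9328
(3,1): Delta=-1.0000 Bond=157.9328
(3,2): Delta=0.6038 Bond=-59.4618
(3,3): Delta=1.0000 Bond=-157.9328
V0=82.6245

The replicating-portfolio and risk-neutral prices coincide; use p* = (1.34−0.78)/(1.43−0.78) = 0.8615 for the latter.
At expiry t=4: V(4,0)=157.5880, V(4,1)=112.5530, V(4,2)=29.9889, V(4,3)=121.3787, V(4,4)=398.8859
(3,0): S=69.2846. Δ = (V_up−V_dn)/(S_up−S_dn) = (112.5530−157.5880)/(99.0770−54.0420) = -1.0000. V = [p*·112.5530 + (1−p*)·157.5880]/1.34 = 88.6482. B = V − Δ·S = 157.9328.
(3,1): S=127.0218. Δ = (V_up−V_dn)/(S_up−S_dn) = (29.9889−112.5530)/(181.6411−99.0770) = -1.0000. V = [p*·29.9889 + (1−p*)·112.5530]/1.34 = 30.9111. B = V − Δ·S = 157.9328.
(3,2): S=232.8732. Δ = (V_up−V_dn)/(S_up−S_dn) = (121.3787−29.9889)/(333.0087−181.6411) = 0.6038. V = [p*·121.3787 + (1−p*)·29.9889]/1.34 = 81.1379. B = V − Δ·S = -59.4618.
(3,3): S=426.9342. Δ = (V_up−V_dn)/(S_up−S_dn) = (398.8859−121.3787)/(610.5159−333.0087) = 1.0000. V = [p*·398.8859 + (1−p*)·121.3787]/1.34 = 269.0014. B = V − Δ·S = -157.9328.
(2,0): S=88.8264. Δ = (V_up−V_dn)/(S_up−S_dn) = (30.9111−88.6482)/(127.0218−69.2846) = -1.0000. V = [p*·30.9111 + (1−p*)·88.6482]/1.34 = 29.0339. B = V − Δ·S = 117.8603.
(2,1): S=162.8484. Δ = (V_up−V_dn)/(S_up−S_dn) = (81.1379−30.9111)/(232.8732−127.0218) = 0.4745. V = [p*·81.1379 + (1−p*)·30.9111]/1.34 = 55.3607. B = V − Δ·S = -21.9112.
(2,2): S=298.5554. Δ = (V_up−V_dn)/(S_up−S_dn) = (269.0014−81.1379)/(426.9342−232.8732) = 0.9681. V = [p*·269.0014 + (1−p*)·81.1379]/1.34 = 181.3355. B = V − Δ·S = -107.6854.
(1,0): S=113.8800. Δ = (V_up−V_dn)/(S_up−S_dn) = (55.3607−29.0339)/(162.8484−88.8264) = 0.3557. V = [p*·55.3607 + (1−p*)·29.0339]/1.34 = 38.5936. B = V − Δ·S = -1.9091.
(1,1): S=208.7800. Δ = (V_up−V_dn)/(S_up−S_dn) = (181.3355−55.3607)/(298.5554−162.8484) = 0.9283. V = [p*·181.3355 + (1−p*)·55.3607]/1.34 = 122.3081. B = V − Δ·S = -71.4992.
(0,0): S=146.0000. Δ = (V_up−V_dn)/(S_up−S_dn) = (122.3081−38.5936)/(208.7800−113.8800) = 0.8821. V = [p*·122.3081 + (1−p*)·38.5936]/1.34 = 82.6245. B = V − Δ·S = -46.1669.
Check: Δ(0,0)·S0 + B(0,0) = 82.6245 = V0.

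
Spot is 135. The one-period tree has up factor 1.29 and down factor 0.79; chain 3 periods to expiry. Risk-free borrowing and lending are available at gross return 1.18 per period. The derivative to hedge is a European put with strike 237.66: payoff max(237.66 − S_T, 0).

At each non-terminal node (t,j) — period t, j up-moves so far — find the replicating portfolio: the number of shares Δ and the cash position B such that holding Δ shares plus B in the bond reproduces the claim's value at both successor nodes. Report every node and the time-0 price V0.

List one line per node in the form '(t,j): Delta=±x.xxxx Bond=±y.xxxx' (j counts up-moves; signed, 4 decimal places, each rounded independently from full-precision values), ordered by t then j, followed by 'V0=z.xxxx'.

Under the risk-neutral measure, an up-move has probability p* = (R−d)/(u−d) = 0.7800 and values discount at R = 1.18.
At expiry t=3: V(3,0)=171.0997, V(3,1)=128.9730, V(3,2)=60.1837, V(3,3)=0.0000
  t=2,j=0: stock 84.2535 → up 108.6870 (V=128.9730), down 66.5603 (V=171.0997). Price 117.1533; hedge Δ=-1.0000, bond B=201.4068.
  t=2,j=1: stock 137.5785 → up 177.4763 (V=60.1837), down 108.6870 (V=128.9730). Price 63.8283; hedge Δ=-1.0000, bond B=201.4068.
  t=2,j=2: stock 224.6535 → up 289.8030 (V=0.0000), down 177.4763 (V=60.1837). Price 11.2207; hedge Δ=-0.5358, bond B=131.5882.
  t=1,j=0: stock 106.6500 → up 137.5785 (V=63.8283), down 84.2535 (V=117.1533). Price 64.0337; hedge Δ=-1.0000, bond B=170.6837.
  t=1,j=1: stock 174.1500 → up 224.6535 (V=11.2207), down 137.5785 (V=63.8283). Price 19.3173; hedge Δ=-0.6042, bond B=124.5324.
  t=0,j=0: stock 135.0000 → up 174.1500 (V=19.3173), down 106.6500 (V=64.0337). Price 24.7075; hedge Δ=-0.6625, bond B=114.1404.
Each (Δ,B) replicates both successor values, so the strategy is self-financing and V0 is arbitrage-free.

(0,0): Delta=-0.6625 Bond=114.1404
(1,0): Delta=-1.0000 Bond=170.6837
(1,1): Delta=-0.6042 Bond=124.5324
(2,0): Delta=-1.0000 Bond=201.4068
(2,1): Delta=-1.0000 Bond=201.4068
(2,2): Delta=-0.5358 Bond=131.5882
V0=24.7075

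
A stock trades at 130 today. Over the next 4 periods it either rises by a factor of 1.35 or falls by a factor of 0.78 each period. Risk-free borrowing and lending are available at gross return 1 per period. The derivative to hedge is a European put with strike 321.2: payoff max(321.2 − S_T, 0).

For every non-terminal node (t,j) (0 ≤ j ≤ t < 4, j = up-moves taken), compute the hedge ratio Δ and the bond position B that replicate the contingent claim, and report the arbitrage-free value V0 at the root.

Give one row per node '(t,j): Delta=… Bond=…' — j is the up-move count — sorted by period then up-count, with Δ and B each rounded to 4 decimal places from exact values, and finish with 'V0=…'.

Risk-neutral probability p* = (R−d)/(u−d) = (1−0.78)/(1.35−0.78) = 0.3860.
Payoff layer (t=4): V(4,0)=273.0804, V(4,1)=237.9161, V(4,2)=177.0548, V(4,3)=71.7180, V(4,4)=0.0000
Node (3,0) S=61.6918: V=(p*·237.9161+(1−p*)·273.0804)/1=259.5082; Δ=(237.9161−273.0804)/(83.2839−48.1196)=-1.0000; B=V−Δ·S=321.2000
Node (3,1) S=106.7742: V=(p*·177.0548+(1−p*)·237.9161)/1=214.4258; Δ=(177.0548−237.9161)/(144.1452−83.2839)=-1.0000; B=V−Δ·S=321.2000
Node (3,2) S=184.8015: V=(p*·71.7180+(1−p*)·177.0548)/1=136.3985; Δ=(71.7180−177.0548)/(249.4820−144.1452)=-1.0000; B=V−Δ·S=321.2000
Node (3,3) S=319.8488: V=(p*·0.0000+(1−p*)·71.7180)/1=44.0374; Δ=(0.0000−71.7180)/(431.7958−249.4820)=-0.3934; B=V−Δ·S=169.8584
Node (2,0) S=79.0920: V=(p*·214.4258+(1−p*)·259.5082)/1=242.1080; Δ=(214.4258−259.5082)/(106.7742−61.6918)=-1.0000; B=V−Δ·S=321.2000
Node (2,1) S=136.8900: V=(p*·136.3985+(1−p*)·214.4258)/1=184.3100; Δ=(136.3985−214.4258)/(184.8015−106.7742)=-1.0000; B=V−Δ·S=321.2000
Node (2,2) S=236.9250: V=(p*·44.0374+(1−p*)·136.3985)/1=100.7503; Δ=(44.0374−136.3985)/(319.8488−184.8015)=-0.6839; B=V−Δ·S=262.7874
Node (1,0) S=101.4000: V=(p*·184.3100+(1−p*)·242.1080)/1=219.8000; Δ=(184.3100−242.1080)/(136.8900−79.0920)=-1.0000; B=V−Δ·S=321.2000
Node (1,1) S=175.5000: V=(p*·100.7503+(1−p*)·184.3100)/1=152.0589; Δ=(100.7503−184.3100)/(236.9250−136.8900)=-0.8353; B=V−Δ·S=298.6548
Node (0,0) S=130.0000: V=(p*·152.0589+(1−p*)·219.8000)/1=193.6543; Δ=(152.0589−219.8000)/(175.5000−101.4000)=-0.9142; B=V−Δ·S=312.4983
Check: Δ(0,0)·S0 + B(0,0) = 193.6543 = V0.

(0,0): Delta=-0.9142 Bond=312.4983
(1,0): Delta=-1.0000 Bond=321.2000
(1,1): Delta=-0.8353 Bond=298.6548
(2,0): Delta=-1.0000 Bond=321.2000
(2,1): Delta=-1.0000 Bond=321.2000
(2,2): Delta=-0.6839 Bond=262.7874
(3,0): Delta=-1.0000 Bond=321.2000
(3,1): Delta=-1.0000 Bond=321.2000
(3,2): Delta=-1.0000 Bond=321.2000
(3,3): Delta=-0.3934 Bond=169.8584
V0=193.6543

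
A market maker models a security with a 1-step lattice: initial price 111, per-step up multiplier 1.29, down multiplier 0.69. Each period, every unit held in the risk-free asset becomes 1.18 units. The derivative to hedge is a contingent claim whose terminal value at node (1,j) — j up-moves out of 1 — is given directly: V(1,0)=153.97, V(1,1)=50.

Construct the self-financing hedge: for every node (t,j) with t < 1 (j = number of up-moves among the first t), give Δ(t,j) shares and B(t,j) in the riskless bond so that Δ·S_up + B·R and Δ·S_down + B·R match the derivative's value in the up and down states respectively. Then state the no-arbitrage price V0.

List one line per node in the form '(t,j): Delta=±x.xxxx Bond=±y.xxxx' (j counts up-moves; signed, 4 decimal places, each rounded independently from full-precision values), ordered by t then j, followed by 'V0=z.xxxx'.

(0,0): Delta=-1.5611 Bond=231.8097
V0=58.5264

No-arbitrage ⇒ martingale measure with p* = (R−d)/(u−d) = 0.8167.
Terminal values V(1,·): V(1,0)=153.9700, V(1,1)=50.0000
  t=0,j=0: stock 111.0000 → up 143.1900 (V=50.0000), down 76.5900 (V=153.9700). Price 58.5264; hedge Δ=-1.5611, bond B=231.8097.
The time-0 hedge costs 58.5264, which is the no-arbitrage price.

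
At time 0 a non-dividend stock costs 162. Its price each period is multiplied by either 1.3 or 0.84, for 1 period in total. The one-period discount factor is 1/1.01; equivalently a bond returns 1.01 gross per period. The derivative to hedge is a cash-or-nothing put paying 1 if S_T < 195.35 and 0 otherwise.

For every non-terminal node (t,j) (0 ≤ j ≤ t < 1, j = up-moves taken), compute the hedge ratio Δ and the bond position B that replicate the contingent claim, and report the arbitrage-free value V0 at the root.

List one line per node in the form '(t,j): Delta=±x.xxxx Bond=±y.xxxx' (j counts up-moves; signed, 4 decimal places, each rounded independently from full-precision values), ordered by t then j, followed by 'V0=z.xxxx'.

Risk-neutral probability p* = (R−d)/(u−d) = (1.01−0.84)/(1.3−0.84) = 0.3696.
Terminal values V(1,·): V(1,0)=1.0000, V(1,1)=0.0000
(0,0): S=162.0000. Δ = (V_up−V_dn)/(S_up−S_dn) = (0.0000−1.0000)/(210.6000−136.0800) = -0.0134. V = [p*·0.0000 + (1−p*)·1.0000]/1.01 = 0.6242. B = V − Δ·S = 2.7981.
Root portfolio cost Δ·162+B reproduces V0=0.6242.

(0,0): Delta=-0.0134 Bond=2.7981
V0=0.6242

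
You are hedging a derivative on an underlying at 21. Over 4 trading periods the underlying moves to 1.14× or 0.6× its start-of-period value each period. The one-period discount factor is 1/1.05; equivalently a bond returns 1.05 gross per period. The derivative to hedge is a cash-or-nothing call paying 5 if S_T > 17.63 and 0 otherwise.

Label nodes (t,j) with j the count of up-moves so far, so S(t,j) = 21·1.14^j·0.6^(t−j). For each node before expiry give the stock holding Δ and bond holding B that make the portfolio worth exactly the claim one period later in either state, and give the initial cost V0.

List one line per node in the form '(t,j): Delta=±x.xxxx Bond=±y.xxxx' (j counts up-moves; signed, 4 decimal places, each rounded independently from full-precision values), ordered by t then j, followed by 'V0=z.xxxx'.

No-arbitrage ⇒ martingale measure with p* = (R−d)/(u−d) = 0.8333.
Payoff layer (t=4): V(4,0)=0.0000, V(4,1)=0.0000, V(4,2)=0.0000, V(4,3)=5.0000, V(4,4)=5.0000
(3,0): S=4.5360. Δ = (V_up−V_dn)/(S_up−S_dn) = (0.0000−0.0000)/(5.1710−2.7216) = 0.0000. V = [p*·0.0000 + (1−p*)·0.0000]/1.05 = 0.0000. B = V − Δ·S = 0.0000.
(3,1): S=8.6184. Δ = (V_up−V_dn)/(S_up−S_dn) = (0.0000−0.0000)/(9.8250−5.1710) = 0.0000. V = [p*·0.0000 + (1−p*)·0.0000]/1.05 = 0.0000. B = V − Δ·S = 0.0000.
(3,2): S=16.3750. Δ = (V_up−V_dn)/(S_up−S_dn) = (5.0000−0.0000)/(18.6675−9.8250) = 0.5655. V = [p*·5.0000 + (1−p*)·0.0000]/1.05 = 3.9683. B = V − Δ·S = -5.2910.
(3,3): S=31.1124. Δ = (V_up−V_dn)/(S_up−S_dn) = (5.0000−5.0000)/(35.4682−18.6675) = 0.0000. V = [p*·5.0000 + (1−p*)·5.0000]/1.05 = 4.7619. B = V − Δ·S = 4.7619.
(2,0): S=7.5600. Δ = (V_up−V_dn)/(S_up−S_dn) = (0.0000−0.0000)/(8.6184−4.5360) = 0.0000. V = [p*·0.0000 + (1−p*)·0.0000]/1.05 = 0.0000. B = V − Δ·S = 0.0000.
(2,1): S=14.3640. Δ = (V_up−V_dn)/(S_up−S_dn) = (3.9683−0.0000)/(16.3750−8.6184) = 0.5116. V = [p*·3.9683 + (1−p*)·0.0000]/1.05 = 3.1494. B = V − Δ·S = -4.1992.
(2,2): S=27.2916. Δ = (V_up−V_dn)/(S_up−S_dn) = (4.7619−3.9683)/(31.1124−16.3750) = 0.0539. V = [p*·4.7619 + (1−p*)·3.9683]/1.05 = 4.4092. B = V − Δ·S = 2.9394.
(1,0): S=12.6000. Δ = (V_up−V_dn)/(S_up−S_dn) = (3.1494−0.0000)/(14.3640−7.5600) = 0.4629. V = [p*·3.1494 + (1−p*)·0.0000]/1.05 = 2.4995. B = V − Δ·S = -3.3327.
(1,1): S=23.9400. Δ = (V_up−V_dn)/(S_up−S_dn) = (4.4092−3.1494)/(27.2916−14.3640) = 0.0974. V = [p*·4.4092 + (1−p*)·3.1494]/1.05 = 3.9992. B = V − Δ·S = 1.6664.
(0,0): S=21.0000. Δ = (V_up−V_dn)/(S_up−S_dn) = (3.9992−2.4995)/(23.9400−12.6000) = 0.1323. V = [p*·3.9992 + (1−p*)·2.4995]/1.05 = 3.5708. B = V − Δ·S = 0.7935.
The time-0 hedge costs 3.5708, which is the no-arbitrage price.

(0,0): Delta=0.1323 Bond=0.7935
(1,0): Delta=0.4629 Bond=-3.3327
(1,1): Delta=0.0974 Bond=1.6664
(2,0): Delta=0.0000 Bond=0.0000
(2,1): Delta=0.5116 Bond=-4.1992
(2,2): Delta=0.0539 Bond=2.9394
(3,0): Delta=0.0000 Bond=0.0000
(3,1): Delta=0.0000 Bond=0.0000
(3,2): Delta=0.5655 Bond=-5.2910
(3,3): Delta=0.0000 Bond=4.7619
V0=3.5708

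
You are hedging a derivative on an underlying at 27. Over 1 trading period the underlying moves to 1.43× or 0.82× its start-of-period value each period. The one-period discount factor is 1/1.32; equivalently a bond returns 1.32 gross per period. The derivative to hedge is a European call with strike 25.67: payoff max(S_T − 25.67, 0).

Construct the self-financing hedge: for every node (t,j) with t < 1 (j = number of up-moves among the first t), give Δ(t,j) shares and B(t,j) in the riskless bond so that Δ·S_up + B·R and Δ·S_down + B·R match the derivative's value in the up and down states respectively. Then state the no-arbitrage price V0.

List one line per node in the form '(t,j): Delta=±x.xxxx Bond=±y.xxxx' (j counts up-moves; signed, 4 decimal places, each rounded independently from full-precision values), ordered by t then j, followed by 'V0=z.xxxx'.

(0,0): Delta=0.7857 Bond=-13.1778
V0=8.0353

Risk-neutral probability p* = (R−d)/(u−d) = (1.32−0.82)/(1.43−0.82) = 0.8197.
Payoff layer (t=1): V(1,0)=0.0000, V(1,1)=12.9400
  t=0,j=0: stock 27.0000 → up 38.6100 (V=12.9400), down 22.1400 (V=0.0000). Price 8.0353; hedge Δ=0.7857, bond B=-13.1778.
Each (Δ,B) replicates both successor values, so the strategy is self-financing and V0 is arbitrage-free.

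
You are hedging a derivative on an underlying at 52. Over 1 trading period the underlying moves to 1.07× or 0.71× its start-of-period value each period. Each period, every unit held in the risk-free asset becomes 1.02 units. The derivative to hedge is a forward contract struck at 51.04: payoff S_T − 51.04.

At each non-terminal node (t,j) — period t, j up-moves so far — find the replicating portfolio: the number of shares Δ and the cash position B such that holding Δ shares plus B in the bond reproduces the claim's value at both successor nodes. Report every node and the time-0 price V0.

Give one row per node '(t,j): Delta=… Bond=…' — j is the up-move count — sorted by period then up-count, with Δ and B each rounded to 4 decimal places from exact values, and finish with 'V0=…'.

(0,0): Delta=1.0000 Bond=-50.0392
V0=1.9608

Risk-neutral probability p* = (R−d)/(u−d) = (1.02−0.71)/(1.07−0.71) = 0.8611.
Payoff layer (t=1): V(1,0)=-14.1200, V(1,1)=4.6000
  t=0,j=0: stock 52.0000 → up 55.6400 (V=4.6000), down 36.9200 (V=-14.1200). Price 1.9608; hedge Δ=1.0000, bond B=-50.0392.
Each (Δ,B) replicates both successor values, so the strategy is self-financing and V0 is arbitrage-free.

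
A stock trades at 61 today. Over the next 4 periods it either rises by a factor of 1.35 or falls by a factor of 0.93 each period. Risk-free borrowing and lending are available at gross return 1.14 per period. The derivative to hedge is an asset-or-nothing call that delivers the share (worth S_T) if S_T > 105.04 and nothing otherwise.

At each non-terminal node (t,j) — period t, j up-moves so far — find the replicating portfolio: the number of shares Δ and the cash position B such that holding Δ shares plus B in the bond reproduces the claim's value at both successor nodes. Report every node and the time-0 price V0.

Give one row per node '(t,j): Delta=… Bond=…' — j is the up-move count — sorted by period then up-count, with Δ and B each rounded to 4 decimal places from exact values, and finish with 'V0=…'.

(0,0): Delta=1.5865 Bond=-68.6214
(1,0): Delta=1.1269 Bond=-52.1523
(1,1): Delta=1.9032 Bond=-104.3045
(2,0): Delta=0.0000 Bond=0.0000
(2,1): Delta=1.9032 Bond=-118.9072
(2,2): Delta=1.9032 Bond=-118.9072
(3,0): Delta=0.0000 Bond=0.0000
(3,1): Delta=0.0000 Bond=0.0000
(3,2): Delta=3.2143 Bond=-271.1084
(3,3): Delta=1.0000 Bond=0.0000
V0=28.1579

Under the risk-neutral measure, an up-move has probability p* = (R−d)/(u−d) = 0.5000 and values discount at R = 1.14.
Payoff layer (t=4): V(4,0)=0.0000, V(4,1)=0.0000, V(4,2)=0.0000, V(4,3)=139.5771, V(4,4)=202.6119
  t=3,j=0: stock 49.0658 → up 66.2388 (V=0.0000), down 45.6312 (V=0.0000). Price 0.0000; hedge Δ=0.0000, bond B=0.0000.
  t=3,j=1: stock 71.2245 → up 96.1531 (V=0.0000), down 66.2388 (V=0.0000). Price 0.0000; hedge Δ=0.0000, bond B=0.0000.
  t=3,j=2: stock 103.3904 → up 139.5771 (V=139.5771), down 96.1531 (V=0.0000). Price 61.2180; hedge Δ=3.2143, bond B=-271.1084.
  t=3,j=3: stock 150.0829 → up 202.6119 (V=202.6119), down 139.5771 (V=139.5771). Price 150.0829; hedge Δ=1.0000, bond B=0.0000.
  t=2,j=0: stock 52.7589 → up 71.2245 (V=0.0000), down 49.0658 (V=0.0000). Price 0.0000; hedge Δ=0.0000, bond B=0.0000.
  t=2,j=1: stock 76.5855 → up 103.3904 (V=61.2180), down 71.2245 (V=0.0000). Price 26.8500; hedge Δ=1.9032, bond B=-118.9072.
  t=2,j=2: stock 111.1725 → up 150.0829 (V=150.0829), down 103.3904 (V=61.2180). Price 92.6758; hedge Δ=1.9032, bond B=-118.9072.
  t=1,j=0: stock 56.7300 → up 76.5855 (V=26.8500), down 52.7589 (V=0.0000). Price 11.7763; hedge Δ=1.1269, bond B=-52.1523.
  t=1,j=1: stock 82.3500 → up 111.1725 (V=92.6758), down 76.5855 (V=26.8500). Price 52.4236; hedge Δ=1.9032, bond B=-104.3045.
  t=0,j=0: stock 61.0000 → up 82.3500 (V=52.4236), down 56.7300 (V=11.7763). Price 28.1579; hedge Δ=1.5865, bond B=-68.6214.
Each (Δ,B) replicates both successor values, so the strategy is self-financing and V0 is arbitrage-free.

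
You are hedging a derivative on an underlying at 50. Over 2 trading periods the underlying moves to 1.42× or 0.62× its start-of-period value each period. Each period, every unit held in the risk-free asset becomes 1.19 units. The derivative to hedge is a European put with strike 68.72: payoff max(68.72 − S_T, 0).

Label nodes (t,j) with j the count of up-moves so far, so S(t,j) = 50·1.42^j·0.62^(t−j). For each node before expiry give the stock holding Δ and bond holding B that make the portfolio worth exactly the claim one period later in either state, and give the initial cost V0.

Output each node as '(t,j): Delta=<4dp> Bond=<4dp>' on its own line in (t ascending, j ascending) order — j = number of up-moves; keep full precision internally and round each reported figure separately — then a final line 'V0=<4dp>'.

(0,0): Delta=-0.5195 Bond=36.0107
(1,0): Delta=-1.0000 Bond=57.7479
(1,1): Delta=-0.4349 Bond=36.8424
V0=10.0351

Under the risk-neutral measure, an up-move has probability p* = (R−d)/(u−d) = 0.7125 and values discount at R = 1.19.
At expiry t=2: V(2,0)=49.5000, V(2,1)=24.7000, V(2,2)=0.0000
Node (1,0) S=31.0000: V=(p*·24.7000+(1−p*)·49.5000)/1.19=26.7479; Δ=(24.7000−49.5000)/(44.0200−19.2200)=-1.0000; B=V−Δ·S=57.7479
Node (1,1) S=71.0000: V=(p*·0.0000+(1−p*)·24.7000)/1.19=5.9674; Δ=(0.0000−24.7000)/(100.8200−44.0200)=-0.4349; B=V−Δ·S=36.8424
Node (0,0) S=50.0000: V=(p*·5.9674+(1−p*)·26.7479)/1.19=10.0351; Δ=(5.9674−26.7479)/(71.0000−31.0000)=-0.5195; B=V−Δ·S=36.0107
The time-0 hedge costs 10.0351, which is the no-arbitrage price.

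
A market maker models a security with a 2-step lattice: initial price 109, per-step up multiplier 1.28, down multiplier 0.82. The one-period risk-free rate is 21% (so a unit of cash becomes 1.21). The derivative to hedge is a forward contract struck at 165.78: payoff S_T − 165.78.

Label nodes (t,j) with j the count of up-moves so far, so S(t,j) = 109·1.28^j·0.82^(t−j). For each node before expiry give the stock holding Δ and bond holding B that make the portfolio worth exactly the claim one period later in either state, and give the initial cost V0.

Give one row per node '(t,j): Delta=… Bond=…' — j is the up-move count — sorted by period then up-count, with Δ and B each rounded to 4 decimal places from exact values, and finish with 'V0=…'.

No-arbitrage ⇒ martingale measure with p* = (R−d)/(u−d) = 0.8478.
At expiry t=2: V(2,0)=-92.4884, V(2,1)=-51.3736, V(2,2)=12.8056
  t=1,j=0: stock 89.3800 → up 114.4064 (V=-51.3736), down 73.2916 (V=-92.4884). Price -47.6283; hedge Δ=1.0000, bond B=-137.0083.
  t=1,j=1: stock 139.5200 → up 178.5856 (V=12.8056), down 114.4064 (V=-51.3736). Price 2.5117; hedge Δ=1.0000, bond B=-137.0083.
  t=0,j=0: stock 109.0000 → up 139.5200 (V=2.5117), down 89.3800 (V=-47.6283). Price -4.2300; hedge Δ=1.0000, bond B=-113.2300.
Check: Δ(0,0)·S0 + B(0,0) = -4.2300 = V0.

(0,0): Delta=1.0000 Bond=-113.2300
(1,0): Delta=1.0000 Bond=-137.0083
(1,1): Delta=1.0000 Bond=-137.0083
V0=-4.2300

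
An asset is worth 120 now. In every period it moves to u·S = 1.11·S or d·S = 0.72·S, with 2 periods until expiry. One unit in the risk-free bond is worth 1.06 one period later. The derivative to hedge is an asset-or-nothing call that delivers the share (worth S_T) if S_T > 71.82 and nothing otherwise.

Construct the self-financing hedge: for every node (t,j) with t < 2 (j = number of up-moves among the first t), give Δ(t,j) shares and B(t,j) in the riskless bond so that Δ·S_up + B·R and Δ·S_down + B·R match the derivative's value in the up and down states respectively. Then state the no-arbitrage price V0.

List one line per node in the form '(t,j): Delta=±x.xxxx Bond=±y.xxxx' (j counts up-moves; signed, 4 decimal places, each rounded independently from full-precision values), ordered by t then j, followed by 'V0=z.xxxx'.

(0,0): Delta=1.1608 Bond=-20.2022
(1,0): Delta=2.8462 Bond=-167.0316
(1,1): Delta=1.0000 Bond=0.0000
V0=119.0900

No-arbitrage ⇒ martingale measure with p* = (R−d)/(u−d) = 0.8718.
Terminal values V(2,·): V(2,0)=0.0000, V(2,1)=95.9040, V(2,2)=147.8520
(1,0): S=86.4000. Δ = (V_up−V_dn)/(S_up−S_dn) = (95.9040−0.0000)/(95.9040−62.2080) = 2.8462. V = [p*·95.9040 + (1−p*)·0.0000]/1.06 = 78.8761. B = V − Δ·S = -167.0316.
(1,1): S=133.2000. Δ = (V_up−V_dn)/(S_up−S_dn) = (147.8520−95.9040)/(147.8520−95.9040) = 1.0000. V = [p*·147.8520 + (1−p*)·95.9040]/1.06 = 133.2000. B = V − Δ·S = 0.0000.
(0,0): S=120.0000. Δ = (V_up−V_dn)/(S_up−S_dn) = (133.2000−78.8761)/(133.2000−86.4000) = 1.1608. V = [p*·133.2000 + (1−p*)·78.8761]/1.06 = 119.0900. B = V − Δ·S = -20.2022.
Self-financing check: at every node Δ·S+B equals the discounted successor values.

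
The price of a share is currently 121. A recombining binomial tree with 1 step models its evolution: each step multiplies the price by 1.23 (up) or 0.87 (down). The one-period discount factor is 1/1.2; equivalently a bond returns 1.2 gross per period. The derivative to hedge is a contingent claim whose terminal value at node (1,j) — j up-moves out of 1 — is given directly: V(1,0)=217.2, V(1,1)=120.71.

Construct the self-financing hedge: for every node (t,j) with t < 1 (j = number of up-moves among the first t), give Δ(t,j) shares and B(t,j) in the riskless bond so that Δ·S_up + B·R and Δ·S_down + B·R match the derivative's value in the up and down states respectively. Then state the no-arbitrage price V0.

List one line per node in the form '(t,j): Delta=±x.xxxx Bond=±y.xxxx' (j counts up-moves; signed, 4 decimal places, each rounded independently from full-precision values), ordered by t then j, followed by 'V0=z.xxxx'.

Risk-neutral probability p* = (R−d)/(u−d) = (1.2−0.87)/(1.23−0.87) = 0.9167.
Terminal values V(1,·): V(1,0)=217.2000, V(1,1)=120.7100
(0,0): S=121.0000. Δ = (V_up−V_dn)/(S_up−S_dn) = (120.7100−217.2000)/(148.8300−105.2700) = -2.2151. V = [p*·120.7100 + (1−p*)·217.2000]/1.2 = 107.2924. B = V − Δ·S = 375.3201.
The time-0 hedge costs 107.2924, which is the no-arbitrage price.

(0,0): Delta=-2.2151 Bond=375.3201
V0=107.2924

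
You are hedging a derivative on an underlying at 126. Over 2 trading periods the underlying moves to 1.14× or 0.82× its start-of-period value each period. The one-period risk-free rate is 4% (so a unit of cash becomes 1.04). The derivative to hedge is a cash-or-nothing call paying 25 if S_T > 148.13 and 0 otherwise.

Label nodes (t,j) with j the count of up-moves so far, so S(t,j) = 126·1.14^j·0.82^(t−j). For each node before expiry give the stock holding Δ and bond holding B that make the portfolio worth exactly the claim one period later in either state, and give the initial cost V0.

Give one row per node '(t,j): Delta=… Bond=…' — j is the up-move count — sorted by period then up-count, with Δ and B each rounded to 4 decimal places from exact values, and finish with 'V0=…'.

The replicating-portfolio and risk-neutral prices coincide; use p* = (1.04−0.82)/(1.14−0.82) = 0.6875 for the latter.
Payoff layer (t=2): V(2,0)=0.0000, V(2,1)=0.0000, V(2,2)=25.0000
(1,0): S=103.3200. Δ = (V_up−V_dn)/(S_up−S_dn) = (0.0000−0.0000)/(117.7848−84.7224) = 0.0000. V = [p*·0.0000 + (1−p*)·0.0000]/1.04 = 0.0000. B = V − Δ·S = 0.0000.
(1,1): S=143.6400. Δ = (V_up−V_dn)/(S_up−S_dn) = (25.0000−0.0000)/(163.7496−117.7848) = 0.5439. V = [p*·25.0000 + (1−p*)·0.0000]/1.04 = 16.5264. B = V − Δ·S = -61.5986.
(0,0): S=126.0000. Δ = (V_up−V_dn)/(S_up−S_dn) = (16.5264−0.0000)/(143.6400−103.3200) = 0.4099. V = [p*·16.5264 + (1−p*)·0.0000]/1.04 = 10.9249. B = V − Δ·S = -40.7202.
The time-0 hedge costs 10.9249, which is the no-arbitrage price.

(0,0): Delta=0.4099 Bond=-40.7202
(1,0): Delta=0.0000 Bond=0.0000
(1,1): Delta=0.5439 Bond=-61.5986
V0=10.9249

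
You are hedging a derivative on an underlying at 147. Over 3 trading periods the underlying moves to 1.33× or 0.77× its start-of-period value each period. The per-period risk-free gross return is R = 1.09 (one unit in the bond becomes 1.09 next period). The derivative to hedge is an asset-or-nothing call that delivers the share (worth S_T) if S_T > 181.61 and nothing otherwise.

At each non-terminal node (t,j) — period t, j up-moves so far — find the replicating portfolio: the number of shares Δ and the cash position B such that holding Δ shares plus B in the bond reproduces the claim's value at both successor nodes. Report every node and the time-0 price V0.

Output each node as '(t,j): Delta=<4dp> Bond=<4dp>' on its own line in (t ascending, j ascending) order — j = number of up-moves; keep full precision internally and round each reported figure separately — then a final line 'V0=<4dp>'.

No-arbitrage ⇒ martingale measure with p* = (R−d)/(u−d) = 0.5714.
At expiry t=3: V(3,0)=0.0000, V(3,1)=0.0000, V(3,2)=200.2218, V(3,3)=345.8376
  t=2,j=0: stock 87.1563 → up 115.9179 (V=0.0000), down 67.1104 (V=0.0000). Price 0.0000; hedge Δ=0.0000, bond B=0.0000.
  t=2,j=1: stock 150.5427 → up 200.2218 (V=200.2218), down 115.9179 (V=0.0000). Price 104.9656; hedge Δ=2.3750, bond B=-252.5734.
  t=2,j=2: stock 260.0283 → up 345.8376 (V=345.8376), down 200.2218 (V=200.2218). Price 260.0283; hedge Δ=1.0000, bond B=0.0000.
  t=1,j=0: stock 113.1900 → up 150.5427 (V=104.9656), down 87.1563 (V=0.0000). Price 55.0278; hedge Δ=1.6560, bond B=-132.4107.
  t=1,j=1: stock 195.5100 → up 260.0283 (V=260.0283), down 150.5427 (V=104.9656). Price 177.5898; hedge Δ=1.4163, bond B=-99.3080.
  t=0,j=0: stock 147.0000 → up 195.5100 (V=177.5898), down 113.1900 (V=55.0278). Price 114.7369; hedge Δ=1.4888, bond B=-104.1237.
Each (Δ,B) replicates both successor values, so the strategy is self-financing and V0 is arbitrage-free.

(0,0): Delta=1.4888 Bond=-104.1237
(1,0): Delta=1.6560 Bond=-132.4107
(1,1): Delta=1.4163 Bond=-99.3080
(2,0): Delta=0.0000 Bond=0.0000
(2,1): Delta=2.3750 Bond=-252.5734
(2,2): Delta=1.0000 Bond=0.0000
V0=114.7369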